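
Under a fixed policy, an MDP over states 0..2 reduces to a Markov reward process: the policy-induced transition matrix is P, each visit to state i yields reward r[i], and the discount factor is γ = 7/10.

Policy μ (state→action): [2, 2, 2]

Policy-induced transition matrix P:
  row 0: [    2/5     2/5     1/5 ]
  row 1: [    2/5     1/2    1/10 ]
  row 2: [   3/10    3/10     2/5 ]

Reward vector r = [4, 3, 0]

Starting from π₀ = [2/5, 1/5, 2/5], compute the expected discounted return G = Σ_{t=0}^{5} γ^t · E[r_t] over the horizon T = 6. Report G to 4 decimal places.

t=0: π = [0.4000, 0.2000, 0.4000], E[r] = 2.2000, γ^t·E[r] = 2.200000, running G = 2.200000
t=1: π = [0.3600, 0.3800, 0.2600], E[r] = 2.5800, γ^t·E[r] = 1.806000, running G = 4.006000
t=2: π = [0.3740, 0.4120, 0.2140], E[r] = 2.7320, γ^t·E[r] = 1.338680, running G = 5.344680
t=3: π = [0.3786, 0.4198, 0.2016], E[r] = 2.7738, γ^t·E[r] = 0.951413, running G = 6.296093
t=4: π = [0.3798, 0.4218, 0.1983], E[r] = 2.7848, γ^t·E[r] = 0.668635, running G = 6.964729
t=5: π = [0.3802, 0.4223, 0.1975], E[r] = 2.7877, γ^t·E[r] = 0.468530, running G = 7.433259

G = 7.4333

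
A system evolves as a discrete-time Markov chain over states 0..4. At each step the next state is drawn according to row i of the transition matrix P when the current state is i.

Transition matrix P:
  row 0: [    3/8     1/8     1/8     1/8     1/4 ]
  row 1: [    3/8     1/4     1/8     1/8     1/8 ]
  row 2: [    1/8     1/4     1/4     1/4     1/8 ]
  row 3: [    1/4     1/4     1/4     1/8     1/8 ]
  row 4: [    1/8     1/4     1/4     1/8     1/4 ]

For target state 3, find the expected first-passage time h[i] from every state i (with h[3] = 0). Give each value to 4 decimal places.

First-step conditioning: h[3] = 0; for i ≠ 3, h[i] = 1 + Σ_k P[i][k]·h[k].
  h[0] = 1 + 3/8·h[0] + 1/8·h[1] + 1/8·h[2] + 1/4·h[4]
  h[1] = 1 + 3/8·h[0] + 1/4·h[1] + 1/8·h[2] + 1/8·h[4]
  h[2] = 1 + 1/8·h[0] + 1/4·h[1] + 1/4·h[2] + 1/8·h[4]
  h[4] = 1 + 1/8·h[0] + 1/4·h[1] + 1/4·h[2] + 1/4·h[4]
Solving the 4×4 linear system over states ≠ 3 gives exactly h = [3256/477, 1088/159, 2800/477, 0, 3200/477] (h[3] = 0 is the target).

h = [6.8260, 6.8428, 5.8700, 0.0000, 6.7086]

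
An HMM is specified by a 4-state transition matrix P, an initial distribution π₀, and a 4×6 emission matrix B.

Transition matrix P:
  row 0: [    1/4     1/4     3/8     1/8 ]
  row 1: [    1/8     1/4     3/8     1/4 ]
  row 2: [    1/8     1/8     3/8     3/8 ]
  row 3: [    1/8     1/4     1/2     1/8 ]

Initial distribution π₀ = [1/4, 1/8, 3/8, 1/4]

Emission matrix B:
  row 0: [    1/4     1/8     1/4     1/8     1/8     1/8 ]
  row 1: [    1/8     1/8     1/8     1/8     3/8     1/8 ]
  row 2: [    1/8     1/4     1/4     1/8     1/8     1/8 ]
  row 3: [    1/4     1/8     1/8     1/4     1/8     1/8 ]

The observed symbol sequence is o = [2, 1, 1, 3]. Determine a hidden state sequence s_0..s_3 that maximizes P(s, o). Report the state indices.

t=0: δ = [6.250e-02, 1.562e-02, 9.375e-02, 3.125e-02]  (obs o_0=2)
t=1: δ = [1.953e-03, 1.953e-03, 8.789e-03, 4.395e-03]  ψ = [0, 0, 2, 2]  (obs o_1=1)
t=2: δ = [1.373e-04, 1.373e-04, 8.240e-04, 4.120e-04]  ψ = [2, 2, 2, 2]  (obs o_2=1)
t=3: δ = [1.287e-05, 1.287e-05, 3.862e-05, 7.725e-05]  ψ = [2, 2, 2, 2]  (obs o_3=3)
backtrack: best end state = 3; path = [2, 2, 2, 3]

path = [2, 2, 2, 3]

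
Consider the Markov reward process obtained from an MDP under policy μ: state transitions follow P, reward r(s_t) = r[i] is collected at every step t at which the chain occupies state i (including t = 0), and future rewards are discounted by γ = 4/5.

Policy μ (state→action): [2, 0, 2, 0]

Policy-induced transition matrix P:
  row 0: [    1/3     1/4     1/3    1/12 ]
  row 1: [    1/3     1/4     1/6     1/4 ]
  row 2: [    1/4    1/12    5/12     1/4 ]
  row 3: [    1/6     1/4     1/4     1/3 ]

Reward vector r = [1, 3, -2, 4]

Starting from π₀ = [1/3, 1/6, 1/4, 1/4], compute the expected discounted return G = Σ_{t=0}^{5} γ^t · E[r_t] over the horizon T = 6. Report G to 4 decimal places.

G = 4.4172

t=0: π = [0.3333, 0.1667, 0.2500, 0.2500], E[r] = 1.3333, γ^t·E[r] = 1.333333, running G = 1.333333
t=1: π = [0.2708, 0.2083, 0.3056, 0.2153], E[r] = 1.1458, γ^t·E[r] = 0.916667, running G = 2.250000
t=2: π = [0.2720, 0.1991, 0.3061, 0.2228], E[r] = 1.1481, γ^t·E[r] = 0.734815, running G = 2.984815
t=3: π = [0.2707, 0.1990, 0.3071, 0.2232], E[r] = 1.1464, γ^t·E[r] = 0.586938, running G = 3.571753
t=4: π = [0.2705, 0.1988, 0.3072, 0.2235], E[r] = 1.1466, γ^t·E[r] = 0.469656, running G = 4.041409
t=5: π = [0.2705, 0.1988, 0.3072, 0.2235], E[r] = 1.1467, γ^t·E[r] = 0.375753, running G = 4.417162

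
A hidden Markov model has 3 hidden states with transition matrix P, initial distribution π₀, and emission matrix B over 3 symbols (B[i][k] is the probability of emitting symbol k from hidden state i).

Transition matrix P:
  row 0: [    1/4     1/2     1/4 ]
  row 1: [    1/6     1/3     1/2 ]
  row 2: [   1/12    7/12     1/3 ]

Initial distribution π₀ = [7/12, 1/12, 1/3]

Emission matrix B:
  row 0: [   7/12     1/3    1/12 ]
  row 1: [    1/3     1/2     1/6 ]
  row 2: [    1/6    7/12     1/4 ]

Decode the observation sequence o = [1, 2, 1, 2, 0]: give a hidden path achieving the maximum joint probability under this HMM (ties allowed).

t=0: δ = [1.944e-01, 4.167e-02, 1.944e-01]  (obs o_0=1)
t=1: δ = [4.051e-03, 1.890e-02, 1.620e-02]  ψ = [0, 2, 2]  (obs o_1=2)
t=2: δ = [1.050e-03, 4.726e-03, 5.514e-03]  ψ = [1, 2, 1]  (obs o_2=1)
t=3: δ = [6.564e-05, 5.361e-04, 5.908e-04]  ψ = [1, 2, 1]  (obs o_3=2)
t=4: δ = [5.212e-05, 1.149e-04, 4.467e-05]  ψ = [1, 2, 1]  (obs o_4=0)
backtrack: best end state = 1; path = [2, 2, 1, 2, 1]

path = [2, 2, 1, 2, 1]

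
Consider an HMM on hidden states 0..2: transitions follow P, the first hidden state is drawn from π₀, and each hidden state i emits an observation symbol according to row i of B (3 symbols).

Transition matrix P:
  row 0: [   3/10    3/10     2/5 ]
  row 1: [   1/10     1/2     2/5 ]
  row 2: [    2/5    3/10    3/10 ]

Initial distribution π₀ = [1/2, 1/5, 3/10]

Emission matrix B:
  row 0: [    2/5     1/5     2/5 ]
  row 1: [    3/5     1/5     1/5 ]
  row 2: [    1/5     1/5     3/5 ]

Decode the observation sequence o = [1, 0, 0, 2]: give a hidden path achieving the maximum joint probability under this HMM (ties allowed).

path = [0, 1, 1, 2]

t=0: δ = [1.000e-01, 4.000e-02, 6.000e-02]  (obs o_0=1)
t=1: δ = [1.200e-02, 1.800e-02, 8.000e-03]  ψ = [0, 0, 0]  (obs o_1=0)
t=2: δ = [1.440e-03, 5.400e-03, 1.440e-03]  ψ = [0, 1, 1]  (obs o_2=0)
t=3: δ = [2.304e-04, 5.400e-04, 1.296e-03]  ψ = [2, 1, 1]  (obs o_3=2)
backtrack: best end state = 2; path = [0, 1, 1, 2]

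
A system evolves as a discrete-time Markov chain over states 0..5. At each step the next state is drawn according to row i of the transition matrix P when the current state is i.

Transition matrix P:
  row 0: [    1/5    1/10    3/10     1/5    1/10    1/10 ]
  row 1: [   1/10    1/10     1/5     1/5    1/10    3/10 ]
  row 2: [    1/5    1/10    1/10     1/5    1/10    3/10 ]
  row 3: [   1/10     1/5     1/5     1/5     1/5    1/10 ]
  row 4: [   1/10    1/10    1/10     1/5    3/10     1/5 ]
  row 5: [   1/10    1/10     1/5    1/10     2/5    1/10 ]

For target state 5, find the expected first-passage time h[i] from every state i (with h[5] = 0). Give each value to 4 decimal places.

First-step conditioning: h[5] = 0; for i ≠ 5, h[i] = 1 + Σ_k P[i][k]·h[k].
  h[0] = 1 + 1/5·h[0] + 1/10·h[1] + 3/10·h[2] + 1/5·h[3] + 1/10·h[4]
  h[1] = 1 + 1/10·h[0] + 1/10·h[1] + 1/5·h[2] + 1/5·h[3] + 1/10·h[4]
  h[2] = 1 + 1/5·h[0] + 1/10·h[1] + 1/10·h[2] + 1/5·h[3] + 1/10·h[4]
  h[3] = 1 + 1/10·h[0] + 1/5·h[1] + 1/5·h[2] + 1/5·h[3] + 1/5·h[4]
  h[4] = 1 + 1/10·h[0] + 1/10·h[1] + 1/10·h[2] + 1/5·h[3] + 3/10·h[4]
Solving the 5×5 linear system over states ≠ 5 gives exactly h = [375/67, 1225/268, 625/134, 1485/268, 1375/268, 0] (h[5] = 0 is the target).

h = [5.5970, 4.5709, 4.6642, 5.5410, 5.1306, 0.0000]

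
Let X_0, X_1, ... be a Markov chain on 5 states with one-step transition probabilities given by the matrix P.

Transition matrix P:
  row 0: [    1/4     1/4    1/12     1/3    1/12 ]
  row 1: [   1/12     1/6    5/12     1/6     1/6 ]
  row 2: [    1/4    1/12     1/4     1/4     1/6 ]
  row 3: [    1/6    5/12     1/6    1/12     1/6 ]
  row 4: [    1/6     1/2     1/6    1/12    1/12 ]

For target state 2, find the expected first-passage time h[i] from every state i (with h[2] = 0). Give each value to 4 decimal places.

h = [4.8185, 3.3734, 0.0000, 4.2630, 4.1946]

First-step conditioning: h[2] = 0; for i ≠ 2, h[i] = 1 + Σ_k P[i][k]·h[k].
  h[0] = 1 + 1/4·h[0] + 1/4·h[1] + 1/3·h[3] + 1/12·h[4]
  h[1] = 1 + 1/12·h[0] + 1/6·h[1] + 1/6·h[3] + 1/6·h[4]
  h[3] = 1 + 1/6·h[0] + 5/12·h[1] + 1/12·h[3] + 1/6·h[4]
  h[4] = 1 + 1/6·h[0] + 1/2·h[1] + 1/12·h[3] + 1/12·h[4]
Solving the 4×4 linear system over states ≠ 2 gives exactly h = [14364/2981, 10056/2981, 0, 12708/2981, 12504/2981] (h[2] = 0 is the target).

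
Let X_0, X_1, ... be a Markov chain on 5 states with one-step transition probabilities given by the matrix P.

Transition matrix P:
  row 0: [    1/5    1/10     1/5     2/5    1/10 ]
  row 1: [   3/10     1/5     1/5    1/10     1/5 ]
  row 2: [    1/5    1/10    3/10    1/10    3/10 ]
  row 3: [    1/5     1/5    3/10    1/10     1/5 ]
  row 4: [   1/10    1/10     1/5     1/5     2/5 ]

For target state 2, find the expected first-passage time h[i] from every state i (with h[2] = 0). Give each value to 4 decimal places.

First-step conditioning: h[2] = 0; for i ≠ 2, h[i] = 1 + Σ_k P[i][k]·h[k].
  h[0] = 1 + 1/5·h[0] + 1/10·h[1] + 2/5·h[3] + 1/10·h[4]
  h[1] = 1 + 3/10·h[0] + 1/5·h[1] + 1/10·h[3] + 1/5·h[4]
  h[3] = 1 + 1/5·h[0] + 1/5·h[1] + 1/10·h[3] + 1/5·h[4]
  h[4] = 1 + 1/10·h[0] + 1/10·h[1] + 1/5·h[3] + 2/5·h[4]
Solving the 4×4 linear system over states ≠ 2 gives exactly h = [8600/1931, 8830/1931, 0, 7970/1931, 8780/1931] (h[2] = 0 is the target).

h = [4.4537, 4.5728, 0.0000, 4.1274, 4.5469]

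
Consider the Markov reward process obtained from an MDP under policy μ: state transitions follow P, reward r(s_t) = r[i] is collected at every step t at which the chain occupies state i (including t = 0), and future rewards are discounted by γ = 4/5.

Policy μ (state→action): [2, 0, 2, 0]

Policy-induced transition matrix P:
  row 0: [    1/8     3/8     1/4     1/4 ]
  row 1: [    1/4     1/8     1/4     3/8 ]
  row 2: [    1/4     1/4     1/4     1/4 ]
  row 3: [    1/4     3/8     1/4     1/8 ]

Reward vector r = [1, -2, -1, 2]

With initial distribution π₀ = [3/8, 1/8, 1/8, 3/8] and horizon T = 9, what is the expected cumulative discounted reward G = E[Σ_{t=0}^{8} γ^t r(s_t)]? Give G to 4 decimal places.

G = 0.3818

t=0: π = [0.3750, 0.1250, 0.1250, 0.3750], E[r] = 0.7500, γ^t·E[r] = 0.750000, running G = 0.750000
t=1: π = [0.2031, 0.3281, 0.2500, 0.2188], E[r] = -0.2656, γ^t·E[r] = -0.212500, running G = 0.537500
t=2: π = [0.2246, 0.2617, 0.2500, 0.2637], E[r] = -0.0215, γ^t·E[r] = -0.013750, running G = 0.523750
t=3: π = [0.2219, 0.2783, 0.2500, 0.2498], E[r] = -0.0852, γ^t·E[r] = -0.043625, running G = 0.480125
t=4: π = [0.2223, 0.2742, 0.2500, 0.2536], E[r] = -0.0689, γ^t·E[r] = -0.028238, running G = 0.451888
t=5: π = [0.2222, 0.2752, 0.2500, 0.2526], E[r] = -0.0730, γ^t·E[r] = -0.023936, running G = 0.427951
t=6: π = [0.2222, 0.2749, 0.2500, 0.2528], E[r] = -0.0720, γ^t·E[r] = -0.018878, running G = 0.409073
t=7: π = [0.2222, 0.2750, 0.2500, 0.2528], E[r] = -0.0723, γ^t·E[r] = -0.015157, running G = 0.393916
t=8: π = [0.2222, 0.2750, 0.2500, 0.2528], E[r] = -0.0722, γ^t·E[r] = -0.012115, running G = 0.381801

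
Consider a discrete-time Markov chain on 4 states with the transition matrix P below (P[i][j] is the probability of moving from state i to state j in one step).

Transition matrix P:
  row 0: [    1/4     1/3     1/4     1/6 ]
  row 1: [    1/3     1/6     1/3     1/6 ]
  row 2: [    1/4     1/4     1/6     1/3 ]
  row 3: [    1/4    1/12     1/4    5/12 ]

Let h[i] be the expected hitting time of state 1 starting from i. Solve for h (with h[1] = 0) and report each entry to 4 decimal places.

First-step conditioning: h[1] = 0; for i ≠ 1, h[i] = 1 + Σ_k P[i][k]·h[k].
  h[0] = 1 + 1/4·h[0] + 1/4·h[2] + 1/6·h[3]
  h[2] = 1 + 1/4·h[0] + 1/6·h[2] + 1/3·h[3]
  h[3] = 1 + 1/4·h[0] + 1/4·h[2] + 5/12·h[3]
Solving the 3×3 linear system over states ≠ 1 gives exactly h = [468/115, 0, 528/115, 624/115] (h[1] = 0 is the target).

h = [4.0696, 0.0000, 4.5913, 5.4261]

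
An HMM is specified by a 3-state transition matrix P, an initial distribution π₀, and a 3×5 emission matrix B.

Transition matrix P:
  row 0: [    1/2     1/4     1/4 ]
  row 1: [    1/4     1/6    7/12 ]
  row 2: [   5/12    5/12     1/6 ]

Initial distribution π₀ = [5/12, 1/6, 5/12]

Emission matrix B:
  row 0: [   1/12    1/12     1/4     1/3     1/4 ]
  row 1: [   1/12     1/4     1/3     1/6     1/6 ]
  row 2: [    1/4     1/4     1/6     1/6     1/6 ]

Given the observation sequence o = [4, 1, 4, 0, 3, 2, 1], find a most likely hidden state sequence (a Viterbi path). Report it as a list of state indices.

t=0: δ = [1.042e-01, 2.778e-02, 6.944e-02]  (obs o_0=4)
t=1: δ = [4.340e-03, 7.234e-03, 6.510e-03]  ψ = [0, 2, 0]  (obs o_1=1)
t=2: δ = [6.782e-04, 4.521e-04, 7.033e-04]  ψ = [2, 2, 1]  (obs o_2=4)
t=3: δ = [2.826e-05, 2.442e-05, 6.593e-05]  ψ = [0, 2, 1]  (obs o_3=0)
t=4: δ = [9.157e-06, 4.579e-06, 2.374e-06]  ψ = [2, 2, 1]  (obs o_4=3)
t=5: δ = [1.145e-06, 7.631e-07, 4.451e-07]  ψ = [0, 0, 1]  (obs o_5=2)
t=6: δ = [4.769e-08, 7.154e-08, 1.113e-07]  ψ = [0, 0, 1]  (obs o_6=1)
backtrack: best end state = 2; path = [0, 2, 1, 2, 0, 1, 2]

path = [0, 2, 1, 2, 0, 1, 2]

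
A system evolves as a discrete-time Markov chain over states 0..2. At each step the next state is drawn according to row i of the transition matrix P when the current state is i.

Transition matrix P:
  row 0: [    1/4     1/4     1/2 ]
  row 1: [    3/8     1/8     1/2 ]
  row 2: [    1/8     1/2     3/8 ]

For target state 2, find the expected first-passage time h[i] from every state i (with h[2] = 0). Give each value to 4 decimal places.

First-step conditioning: h[2] = 0; for i ≠ 2, h[i] = 1 + Σ_k P[i][k]·h[k].
  h[0] = 1 + 1/4·h[0] + 1/4·h[1]
  h[1] = 1 + 3/8·h[0] + 1/8·h[1]
Solving the 2×2 linear system over states ≠ 2 gives exactly h = [2, 2, 0] (h[2] = 0 is the target).

h = [2.0000, 2.0000, 0.0000]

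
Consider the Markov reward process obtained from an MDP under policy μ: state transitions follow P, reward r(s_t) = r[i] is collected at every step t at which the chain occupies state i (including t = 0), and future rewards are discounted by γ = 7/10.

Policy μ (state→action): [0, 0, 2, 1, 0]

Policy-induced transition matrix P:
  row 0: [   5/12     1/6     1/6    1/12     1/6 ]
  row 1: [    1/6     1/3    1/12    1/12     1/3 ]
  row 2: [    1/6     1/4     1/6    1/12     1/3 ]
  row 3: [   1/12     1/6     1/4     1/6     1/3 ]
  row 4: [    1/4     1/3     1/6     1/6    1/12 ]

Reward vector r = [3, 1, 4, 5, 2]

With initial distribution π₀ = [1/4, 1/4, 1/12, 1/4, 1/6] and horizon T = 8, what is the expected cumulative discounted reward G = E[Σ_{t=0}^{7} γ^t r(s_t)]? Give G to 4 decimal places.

t=0: π = [0.2500, 0.2500, 0.0833, 0.2500, 0.1667], E[r] = 2.9167, γ^t·E[r] = 2.916667, running G = 2.916667
t=1: π = [0.2222, 0.2431, 0.1667, 0.1181, 0.2500], E[r] = 2.6667, γ^t·E[r] = 1.866667, running G = 4.783333
t=2: π = [0.2332, 0.2627, 0.1563, 0.1140, 0.2338], E[r] = 2.6250, γ^t·E[r] = 1.286250, running G = 6.069583
t=3: π = [0.2350, 0.2624, 0.1543, 0.1123, 0.2360], E[r] = 2.6180, γ^t·E[r] = 0.897977, running G = 6.967560
t=4: π = [0.2357, 0.2626, 0.1542, 0.1124, 0.2352], E[r] = 2.6185, γ^t·E[r] = 0.628704, running G = 7.596264
t=5: π = [0.2358, 0.2625, 0.1541, 0.1123, 0.2353], E[r] = 2.6185, γ^t·E[r] = 0.440097, running G = 8.036361
t=6: π = [0.2359, 0.2625, 0.1542, 0.1123, 0.2352], E[r] = 2.6186, γ^t·E[r] = 0.308075, running G = 8.344436
t=7: π = [0.2359, 0.2625, 0.1542, 0.1123, 0.2352], E[r] = 2.6186, γ^t·E[r] = 0.215653, running G = 8.560089

G = 8.5601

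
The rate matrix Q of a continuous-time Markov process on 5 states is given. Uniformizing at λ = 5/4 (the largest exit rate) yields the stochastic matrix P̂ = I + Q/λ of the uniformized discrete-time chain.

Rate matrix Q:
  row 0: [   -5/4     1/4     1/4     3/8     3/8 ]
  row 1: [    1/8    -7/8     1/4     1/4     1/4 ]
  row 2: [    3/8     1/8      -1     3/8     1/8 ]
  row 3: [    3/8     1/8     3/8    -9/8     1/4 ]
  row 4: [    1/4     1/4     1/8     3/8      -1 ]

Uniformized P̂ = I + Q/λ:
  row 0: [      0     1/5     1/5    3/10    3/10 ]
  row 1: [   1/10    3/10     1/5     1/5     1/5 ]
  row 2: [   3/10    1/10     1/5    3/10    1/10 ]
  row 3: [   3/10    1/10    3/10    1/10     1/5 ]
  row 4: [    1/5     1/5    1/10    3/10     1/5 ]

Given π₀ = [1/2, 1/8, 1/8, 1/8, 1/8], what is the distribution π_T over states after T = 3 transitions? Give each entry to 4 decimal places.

t=0: π = [0.5000, 0.1250, 0.1250, 0.1250, 0.1250]
t=1: π = [0.1125, 0.1875, 0.2000, 0.2625, 0.2375]
t=2: π = [0.2050, 0.1725, 0.2025, 0.2288, 0.1913]
t=3: π = [0.1849, 0.1741, 0.2038, 0.2370, 0.2003]

π = [0.1849, 0.1741, 0.2038, 0.2370, 0.2003]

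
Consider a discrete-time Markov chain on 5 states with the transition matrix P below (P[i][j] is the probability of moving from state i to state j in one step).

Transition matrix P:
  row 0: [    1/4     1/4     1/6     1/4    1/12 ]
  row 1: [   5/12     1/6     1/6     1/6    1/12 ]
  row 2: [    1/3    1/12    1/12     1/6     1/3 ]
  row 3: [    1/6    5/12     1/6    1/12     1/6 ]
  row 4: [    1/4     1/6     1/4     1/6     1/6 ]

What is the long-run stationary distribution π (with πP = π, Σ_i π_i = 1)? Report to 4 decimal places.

Balance equations π_j = Σ_i π_i·P[i][j]:
  π_0 = 1/4·π_0 + 5/12·π_1 + 1/3·π_2 + 1/6·π_3 + 1/4·π_4
  π_1 = 1/4·π_0 + 1/6·π_1 + 1/12·π_2 + 5/12·π_3 + 1/6·π_4
  π_2 = 1/6·π_0 + 1/6·π_1 + 1/12·π_2 + 1/6·π_3 + 1/4·π_4
  π_3 = 1/4·π_0 + 1/6·π_1 + 1/6·π_2 + 1/12·π_3 + 1/6·π_4
  normalize: π_0 + π_1 + π_2 + π_3 + π_4 = 1
Solving the linear system gives exactly π = [7413/25927, 5721/25927, 4292/25927, 4559/25927, 3942/25927].

π = [0.2859, 0.2207, 0.1655, 0.1758, 0.1520]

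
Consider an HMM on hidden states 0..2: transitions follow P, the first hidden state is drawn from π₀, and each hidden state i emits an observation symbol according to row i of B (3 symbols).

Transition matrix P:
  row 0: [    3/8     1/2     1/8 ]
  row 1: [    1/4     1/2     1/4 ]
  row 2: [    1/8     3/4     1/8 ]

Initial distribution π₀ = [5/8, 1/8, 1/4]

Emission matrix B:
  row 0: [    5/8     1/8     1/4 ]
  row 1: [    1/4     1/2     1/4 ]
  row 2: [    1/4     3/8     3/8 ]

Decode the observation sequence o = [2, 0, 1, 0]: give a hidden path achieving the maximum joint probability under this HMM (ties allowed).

path = [0, 0, 1, 0]

t=0: δ = [1.562e-01, 3.125e-02, 9.375e-02]  (obs o_0=2)
t=1: δ = [3.662e-02, 1.953e-02, 4.883e-03]  ψ = [0, 0, 0]  (obs o_1=0)
t=2: δ = [1.717e-03, 9.155e-03, 1.831e-03]  ψ = [0, 0, 1]  (obs o_2=1)
t=3: δ = [1.431e-03, 1.144e-03, 5.722e-04]  ψ = [1, 1, 1]  (obs o_3=0)
backtrack: best end state = 0; path = [0, 0, 1, 0]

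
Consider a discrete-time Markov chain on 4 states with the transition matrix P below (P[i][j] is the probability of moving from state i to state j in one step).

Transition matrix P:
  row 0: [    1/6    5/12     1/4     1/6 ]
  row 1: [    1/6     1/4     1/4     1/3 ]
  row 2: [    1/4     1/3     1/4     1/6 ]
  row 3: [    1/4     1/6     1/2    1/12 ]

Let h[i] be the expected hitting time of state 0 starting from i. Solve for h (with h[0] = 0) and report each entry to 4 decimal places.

h = [0.0000, 4.7389, 4.4076, 4.3567]

First-step conditioning: h[0] = 0; for i ≠ 0, h[i] = 1 + Σ_k P[i][k]·h[k].
  h[1] = 1 + 1/4·h[1] + 1/4·h[2] + 1/3·h[3]
  h[2] = 1 + 1/3·h[1] + 1/4·h[2] + 1/6·h[3]
  h[3] = 1 + 1/6·h[1] + 1/2·h[2] + 1/12·h[3]
Solving the 3×3 linear system over states ≠ 0 gives exactly h = [0, 744/157, 692/157, 684/157] (h[0] = 0 is the target).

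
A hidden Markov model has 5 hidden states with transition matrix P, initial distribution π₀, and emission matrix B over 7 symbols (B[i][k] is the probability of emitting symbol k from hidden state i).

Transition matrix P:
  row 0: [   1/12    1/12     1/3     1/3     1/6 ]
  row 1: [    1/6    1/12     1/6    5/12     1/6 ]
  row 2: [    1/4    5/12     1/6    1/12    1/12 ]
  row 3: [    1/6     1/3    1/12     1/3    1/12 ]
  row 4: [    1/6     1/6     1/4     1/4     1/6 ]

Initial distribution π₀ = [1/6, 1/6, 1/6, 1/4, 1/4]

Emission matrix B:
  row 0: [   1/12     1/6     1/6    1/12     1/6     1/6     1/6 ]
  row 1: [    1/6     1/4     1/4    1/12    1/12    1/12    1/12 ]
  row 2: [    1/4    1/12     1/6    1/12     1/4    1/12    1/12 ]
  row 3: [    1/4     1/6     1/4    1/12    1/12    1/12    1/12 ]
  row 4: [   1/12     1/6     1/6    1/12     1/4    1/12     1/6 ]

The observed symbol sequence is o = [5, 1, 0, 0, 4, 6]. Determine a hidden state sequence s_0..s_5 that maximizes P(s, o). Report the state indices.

t=0: δ = [2.778e-02, 1.389e-02, 1.389e-02, 2.083e-02, 2.083e-02]  (obs o_0=5)
t=1: δ = [5.787e-04, 1.736e-03, 7.716e-04, 1.543e-03, 7.716e-04]  ψ = [2, 3, 0, 0, 0]  (obs o_1=1)
t=2: δ = [2.411e-05, 8.573e-05, 7.234e-05, 1.808e-04, 2.411e-05]  ψ = [1, 3, 1, 1, 1]  (obs o_2=0)
t=3: δ = [2.512e-06, 1.005e-05, 3.768e-06, 1.507e-05, 1.256e-06]  ψ = [3, 3, 3, 3, 3]  (obs o_3=0)
t=4: δ = [4.186e-07, 4.186e-07, 4.186e-07, 4.186e-07, 4.186e-07]  ψ = [3, 3, 1, 3, 1]  (obs o_4=4)
t=5: δ = [1.744e-08, 1.454e-08, 1.163e-08, 1.454e-08, 1.163e-08]  ψ = [2, 2, 0, 1, 0]  (obs o_5=6)
backtrack: best end state = 0; path = [3, 1, 3, 1, 2, 0]

path = [3, 1, 3, 1, 2, 0]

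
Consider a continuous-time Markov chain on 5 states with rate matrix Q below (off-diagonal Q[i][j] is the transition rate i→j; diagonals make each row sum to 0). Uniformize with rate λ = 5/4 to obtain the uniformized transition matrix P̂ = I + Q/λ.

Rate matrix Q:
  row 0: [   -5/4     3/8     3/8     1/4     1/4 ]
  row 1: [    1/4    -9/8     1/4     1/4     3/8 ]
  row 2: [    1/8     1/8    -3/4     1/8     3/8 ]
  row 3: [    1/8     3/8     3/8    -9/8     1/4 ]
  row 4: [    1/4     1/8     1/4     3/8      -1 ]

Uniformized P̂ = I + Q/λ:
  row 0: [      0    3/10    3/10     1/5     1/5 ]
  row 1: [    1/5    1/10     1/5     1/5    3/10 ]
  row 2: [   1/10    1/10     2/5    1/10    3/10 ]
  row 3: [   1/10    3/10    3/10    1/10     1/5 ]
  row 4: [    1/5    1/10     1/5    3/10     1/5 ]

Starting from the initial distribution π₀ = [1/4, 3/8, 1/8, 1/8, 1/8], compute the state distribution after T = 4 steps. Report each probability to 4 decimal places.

π = [0.1279, 0.1611, 0.2881, 0.1779, 0.2450]

t=0: π = [0.2500, 0.3750, 0.1250, 0.1250, 0.1250]
t=1: π = [0.1250, 0.1750, 0.2625, 0.1875, 0.2500]
t=2: π = [0.1300, 0.1625, 0.2838, 0.1800, 0.2438]
t=3: π = [0.1276, 0.1620, 0.2878, 0.1780, 0.2446]
t=4: π = [0.1279, 0.1611, 0.2881, 0.1779, 0.2450]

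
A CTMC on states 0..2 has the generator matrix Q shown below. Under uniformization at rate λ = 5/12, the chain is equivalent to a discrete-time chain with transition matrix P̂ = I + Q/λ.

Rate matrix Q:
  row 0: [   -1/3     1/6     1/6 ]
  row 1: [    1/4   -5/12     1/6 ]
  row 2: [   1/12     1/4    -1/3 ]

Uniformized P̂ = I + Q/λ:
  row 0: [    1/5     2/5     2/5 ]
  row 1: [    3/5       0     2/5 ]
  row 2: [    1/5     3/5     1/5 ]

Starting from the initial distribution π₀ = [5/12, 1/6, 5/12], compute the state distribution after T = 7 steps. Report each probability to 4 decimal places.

π = [0.3329, 0.3337, 0.3333]

t=0: π = [0.4167, 0.1667, 0.4167]
t=1: π = [0.2667, 0.4167, 0.3167]
t=2: π = [0.3667, 0.2967, 0.3367]
t=3: π = [0.3187, 0.3487, 0.3327]
t=4: π = [0.3395, 0.3271, 0.3335]
t=5: π = [0.3308, 0.3359, 0.3333]
t=6: π = [0.3343, 0.3323, 0.3333]
t=7: π = [0.3329, 0.3337, 0.3333]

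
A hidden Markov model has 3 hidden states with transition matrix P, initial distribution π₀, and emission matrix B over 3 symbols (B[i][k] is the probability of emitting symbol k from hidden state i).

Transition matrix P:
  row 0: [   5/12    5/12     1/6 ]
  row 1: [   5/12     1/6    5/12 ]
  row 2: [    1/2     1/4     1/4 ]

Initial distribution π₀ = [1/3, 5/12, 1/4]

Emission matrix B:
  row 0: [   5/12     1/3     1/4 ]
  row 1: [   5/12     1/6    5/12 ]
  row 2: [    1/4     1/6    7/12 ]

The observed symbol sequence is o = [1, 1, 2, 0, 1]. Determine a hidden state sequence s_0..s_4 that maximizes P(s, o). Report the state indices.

path = [0, 0, 1, 0, 0]

t=0: δ = [1.111e-01, 6.944e-02, 4.167e-02]  (obs o_0=1)
t=1: δ = [1.543e-02, 7.716e-03, 4.823e-03]  ψ = [0, 0, 1]  (obs o_1=1)
t=2: δ = [1.608e-03, 2.679e-03, 1.875e-03]  ψ = [0, 0, 1]  (obs o_2=2)
t=3: δ = [4.651e-04, 2.791e-04, 2.791e-04]  ψ = [1, 0, 1]  (obs o_3=0)
t=4: δ = [6.460e-05, 3.230e-05, 1.938e-05]  ψ = [0, 0, 1]  (obs o_4=1)
backtrack: best end state = 0; path = [0, 0, 1, 0, 0]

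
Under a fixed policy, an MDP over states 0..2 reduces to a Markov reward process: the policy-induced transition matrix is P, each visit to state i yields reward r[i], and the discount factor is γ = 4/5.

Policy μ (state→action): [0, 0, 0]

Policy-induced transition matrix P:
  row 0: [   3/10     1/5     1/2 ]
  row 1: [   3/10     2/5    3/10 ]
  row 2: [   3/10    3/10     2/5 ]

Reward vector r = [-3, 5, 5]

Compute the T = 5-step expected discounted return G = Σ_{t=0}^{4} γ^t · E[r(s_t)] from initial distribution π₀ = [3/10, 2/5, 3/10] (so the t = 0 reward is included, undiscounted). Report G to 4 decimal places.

t=0: π = [0.3000, 0.4000, 0.3000], E[r] = 2.6000, γ^t·E[r] = 2.600000, running G = 2.600000
t=1: π = [0.3000, 0.3100, 0.3900], E[r] = 2.6000, γ^t·E[r] = 2.080000, running G = 4.680000
t=2: π = [0.3000, 0.3010, 0.3990], E[r] = 2.6000, γ^t·E[r] = 1.664000, running G = 6.344000
t=3: π = [0.3000, 0.3001, 0.3999], E[r] = 2.6000, γ^t·E[r] = 1.331200, running G = 7.675200
t=4: π = [0.3000, 0.3000, 0.4000], E[r] = 2.6000, γ^t·E[r] = 1.064960, running G = 8.740160

G = 8.7402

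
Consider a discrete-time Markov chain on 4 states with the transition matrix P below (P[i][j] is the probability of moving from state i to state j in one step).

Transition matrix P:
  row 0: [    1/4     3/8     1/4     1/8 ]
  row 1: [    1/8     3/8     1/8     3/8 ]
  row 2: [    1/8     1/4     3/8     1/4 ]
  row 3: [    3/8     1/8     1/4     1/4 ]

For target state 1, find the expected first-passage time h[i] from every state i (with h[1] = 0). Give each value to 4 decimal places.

h = [3.4087, 0.0000, 4.0348, 4.3826]

First-step conditioning: h[1] = 0; for i ≠ 1, h[i] = 1 + Σ_k P[i][k]·h[k].
  h[0] = 1 + 1/4·h[0] + 1/4·h[2] + 1/8·h[3]
  h[2] = 1 + 1/8·h[0] + 3/8·h[2] + 1/4·h[3]
  h[3] = 1 + 3/8·h[0] + 1/4·h[2] + 1/4·h[3]
Solving the 3×3 linear system over states ≠ 1 gives exactly h = [392/115, 0, 464/115, 504/115] (h[1] = 0 is the target).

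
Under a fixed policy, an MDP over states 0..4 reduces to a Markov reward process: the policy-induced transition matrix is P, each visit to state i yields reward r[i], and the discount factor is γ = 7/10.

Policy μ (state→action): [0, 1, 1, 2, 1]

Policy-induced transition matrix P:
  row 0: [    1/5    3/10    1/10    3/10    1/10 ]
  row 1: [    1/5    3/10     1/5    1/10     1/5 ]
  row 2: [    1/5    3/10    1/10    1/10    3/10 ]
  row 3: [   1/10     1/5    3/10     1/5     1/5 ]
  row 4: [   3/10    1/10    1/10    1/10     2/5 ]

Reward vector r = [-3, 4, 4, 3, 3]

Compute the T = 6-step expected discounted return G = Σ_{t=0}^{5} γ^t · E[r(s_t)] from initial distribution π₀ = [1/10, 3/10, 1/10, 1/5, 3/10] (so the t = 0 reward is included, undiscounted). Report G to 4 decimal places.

G = 6.9311

t=0: π = [0.1000, 0.3000, 0.1000, 0.2000, 0.3000], E[r] = 2.8000, γ^t·E[r] = 2.800000, running G = 2.800000
t=1: π = [0.2100, 0.2200, 0.1700, 0.1400, 0.2600], E[r] = 2.1300, γ^t·E[r] = 1.491000, running G = 4.291000
t=2: π = [0.2120, 0.2340, 0.1500, 0.1560, 0.2480], E[r] = 2.1120, γ^t·E[r] = 1.034880, running G = 5.325880
t=3: π = [0.2092, 0.2348, 0.1546, 0.1580, 0.2434], E[r] = 2.1342, γ^t·E[r] = 0.732031, running G = 6.057911
t=4: π = [0.2085, 0.2355, 0.1551, 0.1576, 0.2432], E[r] = 2.1394, γ^t·E[r] = 0.513660, running G = 6.571571
t=5: π = [0.2086, 0.2356, 0.1551, 0.1575, 0.2433], E[r] = 2.1393, γ^t·E[r] = 0.359556, running G = 6.931127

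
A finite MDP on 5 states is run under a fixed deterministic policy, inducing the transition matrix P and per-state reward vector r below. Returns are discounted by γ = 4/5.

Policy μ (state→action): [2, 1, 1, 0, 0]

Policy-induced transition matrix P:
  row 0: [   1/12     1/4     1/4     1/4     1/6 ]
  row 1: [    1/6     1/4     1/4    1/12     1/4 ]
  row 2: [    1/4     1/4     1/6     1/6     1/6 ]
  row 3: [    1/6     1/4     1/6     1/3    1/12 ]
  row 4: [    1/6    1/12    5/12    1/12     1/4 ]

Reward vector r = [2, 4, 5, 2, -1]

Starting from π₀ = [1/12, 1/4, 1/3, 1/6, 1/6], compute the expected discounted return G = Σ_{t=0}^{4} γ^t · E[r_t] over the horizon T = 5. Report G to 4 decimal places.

t=0: π = [0.0833, 0.2500, 0.3333, 0.1667, 0.1667], E[r] = 3.0000, γ^t·E[r] = 3.000000, running G = 3.000000
t=1: π = [0.1875, 0.2222, 0.2361, 0.1667, 0.1875], E[r] = 2.5903, γ^t·E[r] = 2.072222, running G = 5.072222
t=2: π = [0.1707, 0.2188, 0.2477, 0.1759, 0.1869], E[r] = 2.6198, γ^t·E[r] = 1.676667, running G = 6.748889
t=3: π = [0.1731, 0.2188, 0.2459, 0.1764, 0.1858], E[r] = 2.6178, γ^t·E[r] = 1.340321, running G = 8.089210
t=4: π = [0.1727, 0.2190, 0.2458, 0.1768, 0.1857], E[r] = 2.6183, γ^t·E[r] = 1.072472, running G = 9.161682

G = 9.1617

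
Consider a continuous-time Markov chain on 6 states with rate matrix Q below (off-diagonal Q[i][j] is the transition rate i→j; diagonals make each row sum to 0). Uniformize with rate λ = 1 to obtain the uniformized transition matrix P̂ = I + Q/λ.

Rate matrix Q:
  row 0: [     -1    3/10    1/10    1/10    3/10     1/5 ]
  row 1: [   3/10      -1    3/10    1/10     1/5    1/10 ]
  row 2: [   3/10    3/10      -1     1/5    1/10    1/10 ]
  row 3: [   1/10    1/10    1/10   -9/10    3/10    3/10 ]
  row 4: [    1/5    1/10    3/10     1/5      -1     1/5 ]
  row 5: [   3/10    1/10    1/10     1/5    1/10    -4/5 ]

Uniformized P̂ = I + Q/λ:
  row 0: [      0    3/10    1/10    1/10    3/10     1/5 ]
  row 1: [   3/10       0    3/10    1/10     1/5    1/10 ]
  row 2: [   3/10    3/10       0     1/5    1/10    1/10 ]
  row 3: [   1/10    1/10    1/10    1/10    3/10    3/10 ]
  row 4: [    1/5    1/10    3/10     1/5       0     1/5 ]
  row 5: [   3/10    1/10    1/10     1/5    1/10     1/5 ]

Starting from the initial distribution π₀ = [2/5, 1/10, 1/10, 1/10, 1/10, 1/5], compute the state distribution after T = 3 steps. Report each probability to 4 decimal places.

π = [0.1918, 0.1607, 0.1423, 0.1504, 0.1698, 0.1850]

t=0: π = [0.4000, 0.1000, 0.1000, 0.1000, 0.1000, 0.2000]
t=1: π = [0.1500, 0.1900, 0.1300, 0.1400, 0.2000, 0.1900]
t=2: π = [0.2070, 0.1370, 0.1650, 0.1520, 0.1570, 0.1820]
t=3: π = [0.1918, 0.1607, 0.1423, 0.1504, 0.1698, 0.1850]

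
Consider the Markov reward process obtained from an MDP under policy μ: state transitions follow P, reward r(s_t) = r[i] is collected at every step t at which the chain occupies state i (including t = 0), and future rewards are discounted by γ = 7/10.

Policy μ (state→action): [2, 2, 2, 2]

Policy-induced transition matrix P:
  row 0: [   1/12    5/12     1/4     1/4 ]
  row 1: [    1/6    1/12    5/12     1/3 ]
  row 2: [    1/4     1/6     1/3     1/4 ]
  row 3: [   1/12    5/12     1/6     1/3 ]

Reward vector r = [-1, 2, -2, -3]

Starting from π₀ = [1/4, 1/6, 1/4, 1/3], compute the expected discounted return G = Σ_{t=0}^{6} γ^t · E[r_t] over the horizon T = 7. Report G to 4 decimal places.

G = -3.6143

t=0: π = [0.2500, 0.1667, 0.2500, 0.3333], E[r] = -1.4167, γ^t·E[r] = -1.416667, running G = -1.416667
t=1: π = [0.1389, 0.2986, 0.2708, 0.2917], E[r] = -0.9583, γ^t·E[r] = -0.670833, running G = -2.087500
t=2: π = [0.1534, 0.2494, 0.2980, 0.2992], E[r] = -1.1481, γ^t·E[r] = -0.562593, running G = -2.650093
t=3: π = [0.1538, 0.2590, 0.2915, 0.2957], E[r] = -1.1059, γ^t·E[r] = -0.379308, running G = -3.029401
t=4: π = [0.1535, 0.2575, 0.2928, 0.2962], E[r] = -1.1129, γ^t·E[r] = -0.267206, running G = -3.296607
t=5: π = [0.1536, 0.2576, 0.2926, 0.2961], E[r] = -1.1120, γ^t·E[r] = -0.186890, running G = -3.483497
t=6: π = [0.1536, 0.2576, 0.2926, 0.2961], E[r] = -1.1121, γ^t·E[r] = -0.130832, running G = -3.614329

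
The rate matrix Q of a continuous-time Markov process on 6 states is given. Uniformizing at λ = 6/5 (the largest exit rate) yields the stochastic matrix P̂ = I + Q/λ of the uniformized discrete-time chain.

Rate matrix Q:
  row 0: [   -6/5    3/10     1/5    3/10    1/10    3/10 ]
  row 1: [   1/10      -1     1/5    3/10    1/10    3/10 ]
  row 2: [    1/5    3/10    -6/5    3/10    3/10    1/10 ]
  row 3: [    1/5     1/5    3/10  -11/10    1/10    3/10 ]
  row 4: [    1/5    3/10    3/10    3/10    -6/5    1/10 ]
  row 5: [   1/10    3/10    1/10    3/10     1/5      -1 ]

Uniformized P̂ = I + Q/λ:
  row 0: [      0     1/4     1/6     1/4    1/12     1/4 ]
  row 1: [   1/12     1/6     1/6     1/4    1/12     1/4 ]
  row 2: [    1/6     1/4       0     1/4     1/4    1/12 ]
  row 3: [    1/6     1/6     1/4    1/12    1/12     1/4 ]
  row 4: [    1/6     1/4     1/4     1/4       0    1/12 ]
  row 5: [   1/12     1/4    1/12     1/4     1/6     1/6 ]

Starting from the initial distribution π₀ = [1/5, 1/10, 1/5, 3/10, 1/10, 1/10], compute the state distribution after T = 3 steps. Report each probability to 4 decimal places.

t=0: π = [0.2000, 0.1000, 0.2000, 0.3000, 0.1000, 0.1000]
t=1: π = [0.1167, 0.2167, 0.1583, 0.2000, 0.1167, 0.1917]
t=2: π = [0.1132, 0.2153, 0.1507, 0.2167, 0.1160, 0.1882]
t=3: π = [0.1142, 0.2140, 0.1536, 0.2139, 0.1145, 0.1899]

π = [0.1142, 0.2140, 0.1536, 0.2139, 0.1145, 0.1899]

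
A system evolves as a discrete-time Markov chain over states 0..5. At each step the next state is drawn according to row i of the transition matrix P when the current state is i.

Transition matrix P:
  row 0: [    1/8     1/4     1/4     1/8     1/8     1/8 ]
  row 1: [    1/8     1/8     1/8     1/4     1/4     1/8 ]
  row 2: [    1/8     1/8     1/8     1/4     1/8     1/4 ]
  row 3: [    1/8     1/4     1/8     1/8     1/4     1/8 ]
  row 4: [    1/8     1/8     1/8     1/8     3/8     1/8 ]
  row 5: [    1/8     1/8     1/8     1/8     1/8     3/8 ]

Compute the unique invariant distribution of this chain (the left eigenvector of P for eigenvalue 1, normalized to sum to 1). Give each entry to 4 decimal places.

π = [0.1250, 0.1610, 0.1406, 0.1627, 0.2206, 0.1901]

Balance equations π_j = Σ_i π_i·P[i][j]:
  π_0 = 1/8·π_0 + 1/8·π_1 + 1/8·π_2 + 1/8·π_3 + 1/8·π_4 + 1/8·π_5
  π_1 = 1/4·π_0 + 1/8·π_1 + 1/8·π_2 + 1/4·π_3 + 1/8·π_4 + 1/8·π_5
  π_2 = 1/4·π_0 + 1/8·π_1 + 1/8·π_2 + 1/8·π_3 + 1/8·π_4 + 1/8·π_5
  π_3 = 1/8·π_0 + 1/4·π_1 + 1/4·π_2 + 1/8·π_3 + 1/8·π_4 + 1/8·π_5
  π_4 = 1/8·π_0 + 1/4·π_1 + 1/8·π_2 + 1/4·π_3 + 3/8·π_4 + 1/8·π_5
  normalize: π_0 + π_1 + π_2 + π_3 + π_4 + π_5 = 1
Solving the linear system gives exactly π = [1/8, 649/4032, 9/64, 41/252, 593/2688, 73/384].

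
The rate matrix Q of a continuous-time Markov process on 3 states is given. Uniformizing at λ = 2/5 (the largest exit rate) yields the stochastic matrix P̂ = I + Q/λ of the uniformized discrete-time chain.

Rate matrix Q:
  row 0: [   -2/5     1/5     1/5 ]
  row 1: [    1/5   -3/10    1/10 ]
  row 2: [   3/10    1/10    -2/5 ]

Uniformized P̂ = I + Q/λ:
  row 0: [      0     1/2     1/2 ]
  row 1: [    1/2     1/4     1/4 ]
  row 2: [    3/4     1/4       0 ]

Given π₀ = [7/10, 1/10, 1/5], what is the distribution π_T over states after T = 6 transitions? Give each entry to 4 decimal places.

t=0: π = [0.7000, 0.1000, 0.2000]
t=1: π = [0.2000, 0.4250, 0.3750]
t=2: π = [0.4938, 0.3000, 0.2063]
t=3: π = [0.3047, 0.3734, 0.3219]
t=4: π = [0.4281, 0.3262, 0.2457]
t=5: π = [0.3474, 0.3570, 0.2956]
t=6: π = [0.4002, 0.3368, 0.2629]

π = [0.4002, 0.3368, 0.2629]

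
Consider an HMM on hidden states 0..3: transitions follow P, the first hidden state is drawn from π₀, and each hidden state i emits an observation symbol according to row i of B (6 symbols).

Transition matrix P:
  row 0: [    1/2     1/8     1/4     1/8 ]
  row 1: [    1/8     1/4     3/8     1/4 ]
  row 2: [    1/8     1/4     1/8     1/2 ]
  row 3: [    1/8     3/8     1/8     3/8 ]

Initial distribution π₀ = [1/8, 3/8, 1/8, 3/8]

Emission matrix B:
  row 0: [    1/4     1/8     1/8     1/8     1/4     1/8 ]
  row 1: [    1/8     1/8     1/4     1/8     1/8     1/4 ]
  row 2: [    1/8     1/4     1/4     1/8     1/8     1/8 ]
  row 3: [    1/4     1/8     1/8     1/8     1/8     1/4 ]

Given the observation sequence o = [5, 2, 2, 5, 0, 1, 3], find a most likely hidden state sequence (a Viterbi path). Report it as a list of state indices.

t=0: δ = [1.562e-02, 9.375e-02, 1.562e-02, 9.375e-02]  (obs o_0=5)
t=1: δ = [1.465e-03, 8.789e-03, 8.789e-03, 4.395e-03]  ψ = [1, 3, 1, 3]  (obs o_1=2)
t=2: δ = [1.373e-04, 5.493e-04, 8.240e-04, 5.493e-04]  ψ = [1, 1, 1, 2]  (obs o_2=2)
t=3: δ = [1.287e-05, 5.150e-05, 2.575e-05, 1.030e-04]  ψ = [2, 2, 1, 2]  (obs o_3=5)
t=4: δ = [3.219e-06, 4.828e-06, 2.414e-06, 9.656e-06]  ψ = [3, 3, 1, 3]  (obs o_4=0)
t=5: δ = [2.012e-07, 4.526e-07, 4.526e-07, 4.526e-07]  ψ = [0, 3, 1, 3]  (obs o_5=1)
t=6: δ = [1.257e-08, 2.122e-08, 2.122e-08, 2.829e-08]  ψ = [0, 3, 1, 2]  (obs o_6=3)
backtrack: best end state = 3; path = [3, 1, 2, 3, 1, 2, 3]

path = [3, 1, 2, 3, 1, 2, 3]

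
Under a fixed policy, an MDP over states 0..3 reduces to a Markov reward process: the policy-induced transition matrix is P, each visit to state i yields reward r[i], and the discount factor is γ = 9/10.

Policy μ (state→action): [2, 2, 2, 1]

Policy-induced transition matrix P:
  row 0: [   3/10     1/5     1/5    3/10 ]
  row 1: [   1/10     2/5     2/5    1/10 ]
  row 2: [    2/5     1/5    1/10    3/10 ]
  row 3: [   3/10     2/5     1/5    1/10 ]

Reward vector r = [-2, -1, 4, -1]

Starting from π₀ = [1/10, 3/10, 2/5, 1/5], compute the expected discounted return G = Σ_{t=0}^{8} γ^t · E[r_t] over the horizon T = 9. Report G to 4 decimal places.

G = 0.3995

t=0: π = [0.1000, 0.3000, 0.4000, 0.2000], E[r] = 0.9000, γ^t·E[r] = 0.900000, running G = 0.900000
t=1: π = [0.2800, 0.3000, 0.2200, 0.2000], E[r] = -0.1800, γ^t·E[r] = -0.162000, running G = 0.738000
t=2: π = [0.2620, 0.3000, 0.2380, 0.2000], E[r] = -0.0720, γ^t·E[r] = -0.058320, running G = 0.679680
t=3: π = [0.2638, 0.3000, 0.2362, 0.2000], E[r] = -0.0828, γ^t·E[r] = -0.060361, running G = 0.619319
t=4: π = [0.2636, 0.3000, 0.2364, 0.2000], E[r] = -0.0817, γ^t·E[r] = -0.053616, running G = 0.565702
t=5: π = [0.2636, 0.3000, 0.2364, 0.2000], E[r] = -0.0818, γ^t·E[r] = -0.048319, running G = 0.517384
t=6: π = [0.2636, 0.3000, 0.2364, 0.2000], E[r] = -0.0818, γ^t·E[r] = -0.043481, running G = 0.473903
t=7: π = [0.2636, 0.3000, 0.2364, 0.2000], E[r] = -0.0818, γ^t·E[r] = -0.039133, running G = 0.434769
t=8: π = [0.2636, 0.3000, 0.2364, 0.2000], E[r] = -0.0818, γ^t·E[r] = -0.035220, running G = 0.399549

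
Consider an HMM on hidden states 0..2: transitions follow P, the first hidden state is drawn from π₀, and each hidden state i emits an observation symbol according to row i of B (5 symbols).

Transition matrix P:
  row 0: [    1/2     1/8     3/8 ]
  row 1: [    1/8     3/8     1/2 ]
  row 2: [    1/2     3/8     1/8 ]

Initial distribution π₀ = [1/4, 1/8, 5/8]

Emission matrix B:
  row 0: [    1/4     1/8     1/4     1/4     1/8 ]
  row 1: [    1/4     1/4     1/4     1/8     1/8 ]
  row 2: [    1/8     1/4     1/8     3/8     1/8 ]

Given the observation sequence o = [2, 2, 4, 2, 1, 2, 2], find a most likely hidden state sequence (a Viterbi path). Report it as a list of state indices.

path = [2, 0, 0, 0, 2, 0, 0]

t=0: δ = [6.250e-02, 3.125e-02, 7.812e-02]  (obs o_0=2)
t=1: δ = [9.766e-03, 7.324e-03, 2.930e-03]  ψ = [2, 2, 0]  (obs o_1=2)
t=2: δ = [6.104e-04, 3.433e-04, 4.578e-04]  ψ = [0, 1, 0]  (obs o_2=4)
t=3: δ = [7.629e-05, 4.292e-05, 2.861e-05]  ψ = [0, 2, 0]  (obs o_3=2)
t=4: δ = [4.768e-06, 4.023e-06, 7.153e-06]  ψ = [0, 1, 0]  (obs o_4=1)
t=5: δ = [8.941e-07, 6.706e-07, 2.515e-07]  ψ = [2, 2, 1]  (obs o_5=2)
t=6: δ = [1.118e-07, 6.286e-08, 4.191e-08]  ψ = [0, 1, 0]  (obs o_6=2)
backtrack: best end state = 0; path = [2, 0, 0, 0, 2, 0, 0]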